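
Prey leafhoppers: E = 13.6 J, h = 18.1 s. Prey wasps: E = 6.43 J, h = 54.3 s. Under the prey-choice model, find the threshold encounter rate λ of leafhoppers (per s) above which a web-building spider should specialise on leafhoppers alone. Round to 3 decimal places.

Drop wasps once their profitability E₂/h₂ falls below the rate achievable on leafhoppers alone: E₂/h₂ = λE₁/(1 + λh₁).
Solve for λ: λE₁h₂ = E₂(1 + λh₁) → λ(E₁h₂ − E₂h₁) = E₂ → λ = E₂/(E₁h₂ − E₂h₁).
λ = 6.43/(13.6×54.3 − 6.43×18.1) = 6.43/622.1 = 0.01034 per s.

0.010 per s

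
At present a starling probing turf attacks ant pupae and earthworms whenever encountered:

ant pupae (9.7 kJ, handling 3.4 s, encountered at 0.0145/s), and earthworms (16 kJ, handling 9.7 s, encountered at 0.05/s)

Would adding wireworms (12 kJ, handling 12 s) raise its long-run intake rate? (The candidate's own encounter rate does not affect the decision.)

Current rate: (0.0145×9.7 + 0.05×16)/(1 + 0.0145×3.4 + 0.05×9.7) = 0.6131 kJ/s.
Profitability of wireworms: 12/12 = 1 kJ/s.
Since 1 > R, including wireworms increases the long-run rate.

Yes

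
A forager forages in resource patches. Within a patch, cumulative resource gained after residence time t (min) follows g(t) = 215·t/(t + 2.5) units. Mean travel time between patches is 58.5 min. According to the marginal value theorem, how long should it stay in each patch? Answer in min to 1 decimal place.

Maximise g(t)/(T+t): set derivative to zero → g'(t)(T+t) = g(t).
g'(t) = 215·2.5/(t + 2.5)². Setting 215·2.5/(t+2.5)² = 215t/[(t+2.5)(58.5+t)] gives 2.5(58.5+t) = t(t+2.5), so t² = 2.5×58.5 = 146.2.
t* = √146.2 = 12.09 min.

12.1 min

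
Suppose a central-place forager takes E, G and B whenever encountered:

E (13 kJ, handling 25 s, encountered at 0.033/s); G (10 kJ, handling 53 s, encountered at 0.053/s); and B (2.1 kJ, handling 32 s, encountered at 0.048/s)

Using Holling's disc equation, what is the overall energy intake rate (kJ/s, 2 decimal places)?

R = Σλ_iE_i / (1 + Σλ_ih_i)
Numerator: 0.033×13 + 0.053×10 + 0.048×2.1 = 1.06
Denominator: 1 + 0.033×25 + 0.053×53 + 0.048×32 = 6.17
R = 1.06/6.17 = 0.1718 kJ/s

0.17 kJ/s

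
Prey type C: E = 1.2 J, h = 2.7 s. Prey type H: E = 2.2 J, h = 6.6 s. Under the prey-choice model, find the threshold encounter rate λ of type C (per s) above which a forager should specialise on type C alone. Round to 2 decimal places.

1.11 per s

The zero-one rule: include type H iff E₂/h₂ > λE₁/(1+λh₁). Equality gives the switch point.
λE₁h₂ = E₂ + λE₂h₁ ⇒ λ = E₂/(E₁h₂ − E₂h₁) = 2.2/(7.92 − 5.94) = 1.111 per s.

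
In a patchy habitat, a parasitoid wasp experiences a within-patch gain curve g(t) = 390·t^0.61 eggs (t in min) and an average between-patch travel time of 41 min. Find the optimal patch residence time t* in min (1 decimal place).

Optimal t* satisfies g'(t*) = g(t*)/(T + t*).
g'(t) = 0.61·390·t^-0.39. Setting 0.61·390·t^-0.39 = 390·t^0.61/(41+t) gives 0.61(41+t) = t, so 0.39·t = 0.61×41.
t* = 0.61×41/0.39 = 64.13 min.

64.1 min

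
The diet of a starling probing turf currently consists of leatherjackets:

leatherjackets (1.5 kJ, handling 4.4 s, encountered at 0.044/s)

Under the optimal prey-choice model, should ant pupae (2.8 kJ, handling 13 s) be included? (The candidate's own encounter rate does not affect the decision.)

Yes

Intake rate on the current diet: R = (0.044×1.5) / (1 + 0.044×4.4) = 0.066/1.194 = 0.05529 kJ/s.
ant pupae: E/h = 2.8/13 = 0.2154 kJ/s.
Since 0.2154 > R, including ant pupae increases the long-run rate.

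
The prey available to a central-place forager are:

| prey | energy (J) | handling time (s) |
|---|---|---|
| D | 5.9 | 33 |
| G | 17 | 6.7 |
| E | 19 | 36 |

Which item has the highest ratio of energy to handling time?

G

In descending order of E/h:
G: 17/6.7 = 2.54 J/s
E: 19/36 = 0.528 J/s
D: 5.9/33 = 0.179 J/s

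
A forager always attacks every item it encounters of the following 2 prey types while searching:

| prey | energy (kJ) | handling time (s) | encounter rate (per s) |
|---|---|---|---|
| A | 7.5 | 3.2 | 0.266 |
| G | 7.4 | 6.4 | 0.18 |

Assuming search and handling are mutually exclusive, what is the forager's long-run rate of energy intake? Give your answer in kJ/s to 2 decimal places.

1.11 kJ/s

R = (0.266×7.5 + 0.18×7.4) / (1 + 0.266×3.2 + 0.18×6.4) = 3.327/3.003 = 1.108 kJ/s.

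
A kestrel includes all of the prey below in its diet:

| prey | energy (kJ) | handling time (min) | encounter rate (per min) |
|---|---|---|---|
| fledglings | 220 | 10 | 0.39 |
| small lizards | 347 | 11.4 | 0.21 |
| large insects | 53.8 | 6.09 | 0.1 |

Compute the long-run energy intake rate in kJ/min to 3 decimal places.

R = (0.39×220 + 0.21×347 + 0.1×53.8) / (1 + 0.39×10 + 0.21×11.4 + 0.1×6.09) = 164/7.903 = 20.76 kJ/min.

20.758 kJ/min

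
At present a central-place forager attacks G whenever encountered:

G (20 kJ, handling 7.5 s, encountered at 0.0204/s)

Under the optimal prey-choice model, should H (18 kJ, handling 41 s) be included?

Intake rate on the current diet: R = (0.0204×20) / (1 + 0.0204×7.5) = 0.408/1.153 = 0.3539 kJ/s.
H: E/h = 18/41 = 0.439 kJ/s.
0.439 > 0.3539, so adding H raises the average — include it.

Yes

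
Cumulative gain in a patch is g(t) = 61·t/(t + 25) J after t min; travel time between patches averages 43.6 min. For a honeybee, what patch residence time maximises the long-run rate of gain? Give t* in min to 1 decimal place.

33.0 min

Maximise g(t)/(T+t): set derivative to zero → g'(t)(T+t) = g(t).
g'(t) = 61·25/(t + 25)². Setting 61·25/(t+25)² = 61t/[(t+25)(43.6+t)] gives 25(43.6+t) = t(t+25), so t² = 25×43.6 = 1090.
t* = √1090 = 33.02 min.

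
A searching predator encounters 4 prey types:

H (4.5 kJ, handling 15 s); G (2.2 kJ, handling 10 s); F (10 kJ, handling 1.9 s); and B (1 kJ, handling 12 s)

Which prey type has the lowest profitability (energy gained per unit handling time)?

In descending order of E/h:
F: 10/1.9 = 5.26 kJ/s
H: 4.5/15 = 0.3 kJ/s
G: 2.2/10 = 0.22 kJ/s
B: 1/12 = 0.0833 kJ/s

B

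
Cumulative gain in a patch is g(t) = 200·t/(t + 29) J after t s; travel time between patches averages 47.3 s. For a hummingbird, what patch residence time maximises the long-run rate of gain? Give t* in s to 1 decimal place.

37.0 s

By the marginal value theorem, leave when the instantaneous gain rate g'(t) equals the habitat-wide average g(t)/(T + t).
g'(t) = 200·29/(t + 29)². Setting 200·29/(t+29)² = 200t/[(t+29)(47.3+t)] gives 29(47.3+t) = t(t+29), so t² = 29×47.3 = 1372.
t* = √1372 = 37.04 s.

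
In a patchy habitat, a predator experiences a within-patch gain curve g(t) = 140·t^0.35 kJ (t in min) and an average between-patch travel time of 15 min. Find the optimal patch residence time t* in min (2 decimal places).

By the marginal value theorem, leave when the instantaneous gain rate g'(t) equals the habitat-wide average g(t)/(T + t).
g'(t) = 0.35·140·t^-0.65. Setting 0.35·140·t^-0.65 = 140·t^0.35/(15+t) gives 0.35(15+t) = t, so 0.65·t = 0.35×15.
t* = 0.35×15/0.65 = 8.077 min.

8.08 min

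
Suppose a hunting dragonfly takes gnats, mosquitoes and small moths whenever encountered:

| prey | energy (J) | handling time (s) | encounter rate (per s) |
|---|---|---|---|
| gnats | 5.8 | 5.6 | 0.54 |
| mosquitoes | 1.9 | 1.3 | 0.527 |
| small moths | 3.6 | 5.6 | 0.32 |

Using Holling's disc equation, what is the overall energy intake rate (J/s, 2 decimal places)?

Energy encountered per unit search time: 0.54×5.8 + 0.527×1.9 + 0.32×3.6 = 5.285 J/s.
Handling time per unit search time: 0.54×5.6 + 0.527×1.3 + 0.32×5.6 = 5.501.
Rate = 5.285/(1 + 5.501) = 0.813 J/s.

0.81 J/s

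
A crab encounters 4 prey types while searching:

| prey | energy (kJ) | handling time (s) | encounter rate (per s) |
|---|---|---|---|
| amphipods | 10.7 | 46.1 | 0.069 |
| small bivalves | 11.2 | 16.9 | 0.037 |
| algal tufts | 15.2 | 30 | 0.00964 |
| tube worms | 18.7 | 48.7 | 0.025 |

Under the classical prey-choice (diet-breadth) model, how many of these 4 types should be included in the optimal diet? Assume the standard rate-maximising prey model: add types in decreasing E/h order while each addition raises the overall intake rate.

Profitabilities (E/h, kJ/s): small bivalves 0.663, algal tufts 0.507, tube worms 0.384, amphipods 0.232. Add prey in this order while the next type's profitability exceeds the intake rate on those already taken.
Rate on top 1: 0.255. algal tufts: 0.507 > 0.255 → include.
Rate on top 2: 0.293. tube worms: 0.384 > 0.293 → include.
Rate on top 3: 0.3284. amphipods: 0.232 < 0.3284 → exclude; stop.
Optimal diet: small bivalves, algal tufts, tube worms — 3 of 4 types.

3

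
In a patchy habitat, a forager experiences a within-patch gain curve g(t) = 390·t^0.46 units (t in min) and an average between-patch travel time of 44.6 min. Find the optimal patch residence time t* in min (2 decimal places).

Optimal t* satisfies g'(t*) = g(t*)/(T + t*).
g'(t) = 0.46·390·t^-0.54. Setting 0.46·390·t^-0.54 = 390·t^0.46/(44.6+t) gives 0.46(44.6+t) = t, so 0.54·t = 0.46×44.6.
t* = 0.46×44.6/0.54 = 37.99 min.

37.99 min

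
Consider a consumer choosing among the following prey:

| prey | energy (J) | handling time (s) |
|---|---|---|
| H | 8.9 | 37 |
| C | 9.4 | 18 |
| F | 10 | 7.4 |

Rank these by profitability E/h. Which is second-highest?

In descending order of E/h:
F: 10/7.4 = 1.35 J/s
C: 9.4/18 = 0.522 J/s
H: 8.9/37 = 0.241 J/s

C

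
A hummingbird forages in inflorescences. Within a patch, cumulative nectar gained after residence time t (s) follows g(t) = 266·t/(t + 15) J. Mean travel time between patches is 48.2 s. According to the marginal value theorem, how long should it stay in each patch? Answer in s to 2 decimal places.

26.89 s

Optimal t* satisfies g'(t*) = g(t*)/(T + t*).
g'(t) = 266·15/(t + 15)². Setting 266·15/(t+15)² = 266t/[(t+15)(48.2+t)] gives 15(48.2+t) = t(t+15), so t² = 15×48.2 = 723.
t* = √723 = 26.89 s.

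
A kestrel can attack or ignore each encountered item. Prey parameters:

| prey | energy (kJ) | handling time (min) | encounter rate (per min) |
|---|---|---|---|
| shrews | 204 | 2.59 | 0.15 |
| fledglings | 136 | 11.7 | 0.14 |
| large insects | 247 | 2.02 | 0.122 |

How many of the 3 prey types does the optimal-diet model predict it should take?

2

Profitabilities (E/h, kJ/min): large insects 122, shrews 78.8, fledglings 11.6. Add prey in this order while the next type's profitability exceeds the intake rate on those already taken.
Rate on top 1: 24.18. shrews: 78.8 > 24.18 → include.
Rate on top 2: 37.15. fledglings: 11.6 < 37.15 → exclude; stop.
Optimal diet: large insects, shrews — 2 of 3 types.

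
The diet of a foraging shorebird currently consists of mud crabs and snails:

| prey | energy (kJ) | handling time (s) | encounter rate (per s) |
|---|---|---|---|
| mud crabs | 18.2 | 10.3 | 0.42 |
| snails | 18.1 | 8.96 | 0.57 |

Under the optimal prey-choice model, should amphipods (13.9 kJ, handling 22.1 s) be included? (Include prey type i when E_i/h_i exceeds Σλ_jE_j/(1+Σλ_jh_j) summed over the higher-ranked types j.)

No

Current rate: (0.42×18.2 + 0.57×18.1)/(1 + 0.42×10.3 + 0.57×8.96) = 1.722 kJ/s.
amphipods: E/h = 13.9/22.1 = 0.629 kJ/s.
Since 0.629 < R, time spent handling amphipods is better spent searching.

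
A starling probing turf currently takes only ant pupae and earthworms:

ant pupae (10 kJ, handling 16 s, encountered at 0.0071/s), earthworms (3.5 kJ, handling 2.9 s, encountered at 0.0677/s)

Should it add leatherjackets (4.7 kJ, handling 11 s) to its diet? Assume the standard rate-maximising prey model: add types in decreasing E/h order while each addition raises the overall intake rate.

Yes

On ant pupae and earthworms alone, R = ΣλE/(1+Σλh) = 0.308/1.31 = 0.2351 kJ/s.
Profitability of leatherjackets: 4.7/11 = 0.4273 kJ/s.
Since 0.4273 > R, including leatherjackets increases the long-run rate.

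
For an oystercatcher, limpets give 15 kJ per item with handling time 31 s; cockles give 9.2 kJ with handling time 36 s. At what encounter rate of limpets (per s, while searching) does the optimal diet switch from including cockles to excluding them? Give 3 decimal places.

At the threshold, the rate on limpets alone equals the profitability of cockles: λ·15/(1 + λ·31) = 9.2/36 = 0.2556.
Rearranging, λ(15 − 0.2556×31) = 0.2556, so λ = 0.2556/7.078 = 0.03611 per s.

0.036 per s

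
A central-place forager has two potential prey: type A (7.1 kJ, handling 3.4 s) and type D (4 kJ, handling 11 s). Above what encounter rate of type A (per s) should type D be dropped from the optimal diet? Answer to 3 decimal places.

0.062 per s

The zero-one rule: include type D iff E₂/h₂ > λE₁/(1+λh₁). Equality gives the switch point.
λE₁h₂ = E₂ + λE₂h₁ ⇒ λ = E₂/(E₁h₂ − E₂h₁) = 4/(78.1 − 13.6) = 0.06202 per s.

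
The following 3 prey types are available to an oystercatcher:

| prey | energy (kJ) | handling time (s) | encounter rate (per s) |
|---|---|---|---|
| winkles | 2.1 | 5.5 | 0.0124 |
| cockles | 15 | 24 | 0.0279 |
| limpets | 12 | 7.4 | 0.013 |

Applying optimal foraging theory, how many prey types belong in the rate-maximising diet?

E/h in descending order: limpets 1.62, cockles 0.625, winkles 0.382 kJ/s. The optimal diet is the largest prefix of this list for which every included type satisfies E_i/h_i > R on the types above it.
Rate on top 1: 0.1423. cockles: 0.625 > 0.1423 → include.
Rate on top 2: 0.3253. winkles: 0.382 > 0.3253 → include.
Optimal diet: limpets, cockles, winkles — 3 of 3 types.

3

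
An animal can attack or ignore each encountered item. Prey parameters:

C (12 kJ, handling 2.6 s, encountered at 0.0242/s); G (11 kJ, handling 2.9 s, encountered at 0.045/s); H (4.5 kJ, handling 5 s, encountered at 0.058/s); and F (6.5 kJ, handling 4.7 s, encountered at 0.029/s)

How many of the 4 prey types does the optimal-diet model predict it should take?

4

Profitabilities (E/h, kJ/s): C 4.62, G 3.79, F 1.38, H 0.9. Add prey in this order while the next type's profitability exceeds the intake rate on those already taken.
Rate on top 1: 0.2732. G: 3.79 > 0.2732 → include.
Rate on top 2: 0.6581. F: 1.38 > 0.6581 → include.
Rate on top 3: 0.7324. H: 0.9 > 0.7324 → include.
Optimal diet: C, G, F, H — 4 of 4 types.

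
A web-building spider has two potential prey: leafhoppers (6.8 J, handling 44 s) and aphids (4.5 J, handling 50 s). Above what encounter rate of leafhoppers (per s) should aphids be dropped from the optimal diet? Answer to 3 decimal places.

The zero-one rule: include aphids iff E₂/h₂ > λE₁/(1+λh₁). Equality gives the switch point.
λE₁h₂ = E₂ + λE₂h₁ ⇒ λ = E₂/(E₁h₂ − E₂h₁) = 4.5/(340 − 198) = 0.03169 per s.

0.032 per s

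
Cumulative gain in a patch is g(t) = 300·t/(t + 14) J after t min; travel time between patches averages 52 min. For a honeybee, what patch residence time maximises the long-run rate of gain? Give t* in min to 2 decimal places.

Optimal t* satisfies g'(t*) = g(t*)/(T + t*).
g'(t) = 300·14/(t + 14)². Setting 300·14/(t+14)² = 300t/[(t+14)(52+t)] gives 14(52+t) = t(t+14), so t² = 14×52 = 728.
t* = √728 = 26.98 min.

26.98 min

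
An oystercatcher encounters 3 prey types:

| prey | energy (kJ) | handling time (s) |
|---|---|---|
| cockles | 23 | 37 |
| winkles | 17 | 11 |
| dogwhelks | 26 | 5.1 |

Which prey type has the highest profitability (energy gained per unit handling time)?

Profitability E/h (kJ/s): cockles = 23/37 = 0.622, winkles = 17/11 = 1.55, dogwhelks = 26/5.1 = 5.1.
Ranked: dogwhelks > winkles > cockles.

dogwhelks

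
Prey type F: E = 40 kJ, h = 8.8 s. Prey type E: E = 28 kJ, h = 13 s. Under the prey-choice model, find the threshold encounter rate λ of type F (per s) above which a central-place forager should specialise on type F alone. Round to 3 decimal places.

0.102 per s

At the threshold, the rate on type F alone equals the profitability of type E: λ·40/(1 + λ·8.8) = 28/13 = 2.154.
Rearranging, λ(40 − 2.154×8.8) = 2.154, so λ = 2.154/21.05 = 0.1023 per s.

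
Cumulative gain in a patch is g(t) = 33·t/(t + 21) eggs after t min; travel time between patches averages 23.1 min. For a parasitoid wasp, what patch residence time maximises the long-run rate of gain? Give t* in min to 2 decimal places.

22.02 min

Maximise g(t)/(T+t): set derivative to zero → g'(t)(T+t) = g(t).
g'(t) = 33·21/(t + 21)². Setting 33·21/(t+21)² = 33t/[(t+21)(23.1+t)] gives 21(23.1+t) = t(t+21), so t² = 21×23.1 = 485.1.
t* = √485.1 = 22.02 min.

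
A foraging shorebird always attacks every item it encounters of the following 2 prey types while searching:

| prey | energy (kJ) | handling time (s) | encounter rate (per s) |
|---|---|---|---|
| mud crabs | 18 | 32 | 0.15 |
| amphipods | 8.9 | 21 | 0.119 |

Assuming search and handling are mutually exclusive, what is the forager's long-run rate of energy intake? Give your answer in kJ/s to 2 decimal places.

0.45 kJ/s

Energy encountered per unit search time: 0.15×18 + 0.119×8.9 = 3.759 kJ/s.
Handling time per unit search time: 0.15×32 + 0.119×21 = 7.299.
Rate = 3.759/(1 + 7.299) = 0.453 kJ/s.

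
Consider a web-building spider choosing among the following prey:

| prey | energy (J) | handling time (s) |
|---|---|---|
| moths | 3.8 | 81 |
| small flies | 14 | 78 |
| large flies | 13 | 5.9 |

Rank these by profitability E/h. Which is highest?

large flies

Profitability E/h (J/s): moths = 3.8/81 = 0.0469, small flies = 14/78 = 0.179, large flies = 13/5.9 = 2.2.
Ranked: large flies > small flies > moths.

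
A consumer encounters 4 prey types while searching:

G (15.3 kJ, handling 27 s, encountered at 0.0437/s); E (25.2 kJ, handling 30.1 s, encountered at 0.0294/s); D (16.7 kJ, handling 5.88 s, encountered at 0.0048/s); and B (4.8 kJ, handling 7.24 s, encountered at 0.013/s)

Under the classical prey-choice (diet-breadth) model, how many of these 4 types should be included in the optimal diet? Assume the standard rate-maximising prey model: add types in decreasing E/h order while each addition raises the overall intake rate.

Profitabilities (E/h, kJ/s): D 2.84, E 0.837, B 0.663, G 0.567. Add prey in this order while the next type's profitability exceeds the intake rate on those already taken.
Rate on top 1: 0.07796. E: 0.837 > 0.07796 → include.
Rate on top 2: 0.4292. B: 0.663 > 0.4292 → include.
Rate on top 3: 0.4401. G: 0.567 > 0.4401 → include.
Optimal diet: D, E, B, G — 4 of 4 types.

4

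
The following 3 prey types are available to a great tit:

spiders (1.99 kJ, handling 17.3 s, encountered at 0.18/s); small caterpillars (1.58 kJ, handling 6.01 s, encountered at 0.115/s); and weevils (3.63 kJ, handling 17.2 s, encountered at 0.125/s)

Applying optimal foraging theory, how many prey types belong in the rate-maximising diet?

2

E/h in descending order: small caterpillars 0.263, weevils 0.211, spiders 0.115 kJ/s. The optimal diet is the largest prefix of this list for which every included type satisfies E_i/h_i > R on the types above it.
Rate on top 1: 0.1074. weevils: 0.211 > 0.1074 → include.
Rate on top 2: 0.1654. spiders: 0.115 < 0.1654 → exclude; stop.
Optimal diet: small caterpillars, weevils — 2 of 3 types.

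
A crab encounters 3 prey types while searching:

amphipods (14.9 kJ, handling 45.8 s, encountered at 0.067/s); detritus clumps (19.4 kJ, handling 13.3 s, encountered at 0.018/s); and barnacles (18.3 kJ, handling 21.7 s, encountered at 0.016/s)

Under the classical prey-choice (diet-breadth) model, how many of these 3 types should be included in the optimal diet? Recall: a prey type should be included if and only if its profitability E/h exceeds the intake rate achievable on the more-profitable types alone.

2

Rank by E/h (kJ/s): detritus clumps 1.46, barnacles 0.843, amphipods 0.325. Include each in turn until the next type's E/h falls below the running intake rate.
Rate on top 1: 0.2817. barnacles: 0.843 > 0.2817 → include.
Rate on top 2: 0.4046. amphipods: 0.325 < 0.4046 → exclude; stop.
Optimal diet: detritus clumps, barnacles — 2 of 3 types.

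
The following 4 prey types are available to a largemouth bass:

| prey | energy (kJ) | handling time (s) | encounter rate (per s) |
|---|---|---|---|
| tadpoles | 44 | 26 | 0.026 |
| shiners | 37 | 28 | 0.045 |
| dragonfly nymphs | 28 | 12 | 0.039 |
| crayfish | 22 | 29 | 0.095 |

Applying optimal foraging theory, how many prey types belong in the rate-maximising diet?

Rank by E/h (kJ/s): dragonfly nymphs 2.33, tadpoles 1.69, shiners 1.32, crayfish 0.759. Include each in turn until the next type's E/h falls below the running intake rate.
Rate on top 1: 0.7439. tadpoles: 1.69 > 0.7439 → include.
Rate on top 2: 1.043. shiners: 1.32 > 1.043 → include.
Rate on top 3: 1.146. crayfish: 0.759 < 1.146 → exclude; stop.
Optimal diet: dragonfly nymphs, tadpoles, shiners — 3 of 4 types.

3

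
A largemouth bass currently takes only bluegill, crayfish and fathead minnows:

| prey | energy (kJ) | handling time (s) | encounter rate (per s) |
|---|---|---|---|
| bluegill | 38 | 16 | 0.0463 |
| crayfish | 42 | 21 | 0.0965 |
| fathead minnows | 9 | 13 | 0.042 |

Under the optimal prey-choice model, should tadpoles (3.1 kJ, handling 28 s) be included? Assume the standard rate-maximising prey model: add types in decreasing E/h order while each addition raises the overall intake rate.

On bluegill, crayfish and fathead minnows alone, R = ΣλE/(1+Σλh) = 6.19/4.313 = 1.435 kJ/s.
Profitability of tadpoles: 3.1/28 = 0.1107 kJ/s.
Since 0.1107 < R, time spent handling tadpoles is better spent searching.

No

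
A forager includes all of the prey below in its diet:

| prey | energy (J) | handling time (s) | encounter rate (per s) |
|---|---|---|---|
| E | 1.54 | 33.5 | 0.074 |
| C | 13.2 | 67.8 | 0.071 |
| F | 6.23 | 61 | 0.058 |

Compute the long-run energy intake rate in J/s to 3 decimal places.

0.119 J/s

R = Σλ_iE_i / (1 + Σλ_ih_i)
Numerator: 0.074×1.54 + 0.071×13.2 + 0.058×6.23 = 1.412
Denominator: 1 + 0.074×33.5 + 0.071×67.8 + 0.058×61 = 11.83
R = 1.412/11.83 = 0.1194 J/s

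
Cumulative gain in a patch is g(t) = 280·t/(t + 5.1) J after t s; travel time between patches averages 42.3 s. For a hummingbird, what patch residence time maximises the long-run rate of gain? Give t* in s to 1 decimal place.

By the marginal value theorem, leave when the instantaneous gain rate g'(t) equals the habitat-wide average g(t)/(T + t).
g'(t) = 280·5.1/(t + 5.1)². Setting 280·5.1/(t+5.1)² = 280t/[(t+5.1)(42.3+t)] gives 5.1(42.3+t) = t(t+5.1), so t² = 5.1×42.3 = 215.7.
t* = √215.7 = 14.69 s.

14.7 s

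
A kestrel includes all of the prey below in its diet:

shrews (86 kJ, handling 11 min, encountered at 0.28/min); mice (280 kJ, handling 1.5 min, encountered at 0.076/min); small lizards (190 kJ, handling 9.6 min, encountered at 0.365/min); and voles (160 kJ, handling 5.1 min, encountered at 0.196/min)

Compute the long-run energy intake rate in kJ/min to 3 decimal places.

16.794 kJ/min

Energy encountered per unit search time: 0.28×86 + 0.076×280 + 0.365×190 + 0.196×160 = 146.1 kJ/min.
Handling time per unit search time: 0.28×11 + 0.076×1.5 + 0.365×9.6 + 0.196×5.1 = 7.698.
Rate = 146.1/(1 + 7.698) = 16.79 kJ/min.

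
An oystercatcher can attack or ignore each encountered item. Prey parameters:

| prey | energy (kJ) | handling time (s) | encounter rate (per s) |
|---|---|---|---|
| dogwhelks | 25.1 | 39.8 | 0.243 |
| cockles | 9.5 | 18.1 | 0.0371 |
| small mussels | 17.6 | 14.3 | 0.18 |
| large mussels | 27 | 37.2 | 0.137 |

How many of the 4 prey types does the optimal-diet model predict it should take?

1

E/h in descending order: small mussels 1.23, large mussels 0.726, dogwhelks 0.631, cockles 0.525 kJ/s. The optimal diet is the largest prefix of this list for which every included type satisfies E_i/h_i > R on the types above it.
Rate on top 1: 0.8864. large mussels: 0.726 < 0.8864 → exclude; stop.
Optimal diet: small mussels — 1 of 4 types.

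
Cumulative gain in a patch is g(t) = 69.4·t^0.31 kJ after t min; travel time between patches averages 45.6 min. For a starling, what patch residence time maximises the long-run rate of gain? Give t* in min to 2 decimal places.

20.49 min

Maximise g(t)/(T+t): set derivative to zero → g'(t)(T+t) = g(t).
g'(t) = 0.31·69.4·t^-0.69. Setting 0.31·69.4·t^-0.69 = 69.4·t^0.31/(45.6+t) gives 0.31(45.6+t) = t, so 0.69·t = 0.31×45.6.
t* = 0.31×45.6/0.69 = 20.49 min.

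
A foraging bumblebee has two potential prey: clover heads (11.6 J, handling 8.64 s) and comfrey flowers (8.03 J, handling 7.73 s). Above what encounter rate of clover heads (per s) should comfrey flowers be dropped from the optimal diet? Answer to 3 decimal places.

0.396 per s

The zero-one rule: include comfrey flowers iff E₂/h₂ > λE₁/(1+λh₁). Equality gives the switch point.
λE₁h₂ = E₂ + λE₂h₁ ⇒ λ = E₂/(E₁h₂ − E₂h₁) = 8.03/(89.67 − 69.38) = 0.3958 per s.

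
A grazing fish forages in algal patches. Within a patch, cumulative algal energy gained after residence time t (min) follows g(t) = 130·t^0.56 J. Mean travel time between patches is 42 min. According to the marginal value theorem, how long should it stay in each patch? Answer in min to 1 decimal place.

By the marginal value theorem, leave when the instantaneous gain rate g'(t) equals the habitat-wide average g(t)/(T + t).
g'(t) = 0.56·130·t^-0.44. Setting 0.56·130·t^-0.44 = 130·t^0.56/(42+t) gives 0.56(42+t) = t, so 0.44·t = 0.56×42.
t* = 0.56×42/0.44 = 53.45 min.

53.5 min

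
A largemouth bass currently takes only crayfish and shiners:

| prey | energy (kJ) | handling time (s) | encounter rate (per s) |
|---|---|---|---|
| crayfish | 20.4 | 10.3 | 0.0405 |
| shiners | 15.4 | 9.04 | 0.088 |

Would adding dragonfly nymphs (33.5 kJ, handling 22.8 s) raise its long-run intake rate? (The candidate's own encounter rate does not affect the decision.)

On crayfish and shiners alone, R = ΣλE/(1+Σλh) = 2.181/2.213 = 0.9859 kJ/s.
dragonfly nymphs: E/h = 33.5/22.8 = 1.469 kJ/s.
Since 1.469 > R, including dragonfly nymphs increases the long-run rate.

Yes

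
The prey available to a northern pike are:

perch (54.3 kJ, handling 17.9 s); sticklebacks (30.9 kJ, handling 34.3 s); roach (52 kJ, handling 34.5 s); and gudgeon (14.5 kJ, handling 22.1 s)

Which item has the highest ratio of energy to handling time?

Profitability E/h (kJ/s): perch = 54.3/17.9 = 3.03, sticklebacks = 30.9/34.3 = 0.901, roach = 52/34.5 = 1.51, gudgeon = 14.5/22.1 = 0.656.
Ranked: perch > roach > sticklebacks > gudgeon.

perch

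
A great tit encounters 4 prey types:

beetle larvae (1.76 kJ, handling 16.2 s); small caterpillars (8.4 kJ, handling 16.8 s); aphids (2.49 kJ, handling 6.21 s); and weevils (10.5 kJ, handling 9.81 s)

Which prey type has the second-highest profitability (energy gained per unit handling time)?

small caterpillars

Profitability E/h (kJ/s): beetle larvae = 1.76/16.2 = 0.109, small caterpillars = 8.4/16.8 = 0.5, aphids = 2.49/6.21 = 0.401, weevils = 10.5/9.81 = 1.07.
Ranked: weevils > small caterpillars > aphids > beetle larvae.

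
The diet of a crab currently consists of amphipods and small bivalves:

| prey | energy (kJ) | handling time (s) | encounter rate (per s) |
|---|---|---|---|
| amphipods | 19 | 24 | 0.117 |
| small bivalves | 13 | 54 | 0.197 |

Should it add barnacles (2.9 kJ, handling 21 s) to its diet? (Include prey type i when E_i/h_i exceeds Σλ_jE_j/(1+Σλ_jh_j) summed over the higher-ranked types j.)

Current rate: (0.117×19 + 0.197×13)/(1 + 0.117×24 + 0.197×54) = 0.3312 kJ/s.
barnacles: E/h = 2.9/21 = 0.1381 kJ/s.
0.1381 < 0.3312, so adding barnacles would lower the average — exclude it.

No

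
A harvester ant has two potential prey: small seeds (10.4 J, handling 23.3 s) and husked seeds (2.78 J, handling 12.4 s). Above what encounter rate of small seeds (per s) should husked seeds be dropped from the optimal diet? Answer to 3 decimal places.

Drop husked seeds once their profitability E₂/h₂ falls below the rate achievable on small seeds alone: E₂/h₂ = λE₁/(1 + λh₁).
Solve for λ: λE₁h₂ = E₂(1 + λh₁) → λ(E₁h₂ − E₂h₁) = E₂ → λ = E₂/(E₁h₂ − E₂h₁).
λ = 2.78/(10.4×12.4 − 2.78×23.3) = 2.78/64.19 = 0.04331 per s.

0.043 per s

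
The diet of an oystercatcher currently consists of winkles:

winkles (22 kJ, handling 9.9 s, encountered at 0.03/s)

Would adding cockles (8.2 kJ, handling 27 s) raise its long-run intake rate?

On winkles alone, R = ΣλE/(1+Σλh) = 0.66/1.297 = 0.5089 kJ/s.
cockles: E/h = 8.2/27 = 0.3037 kJ/s.
0.3037 < 0.5089, so adding cockles would lower the average — exclude it.

No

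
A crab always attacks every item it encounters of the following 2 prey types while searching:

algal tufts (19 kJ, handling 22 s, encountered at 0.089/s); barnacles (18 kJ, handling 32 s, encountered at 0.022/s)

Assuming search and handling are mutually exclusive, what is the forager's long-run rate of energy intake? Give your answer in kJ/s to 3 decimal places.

R = (0.089×19 + 0.022×18) / (1 + 0.089×22 + 0.022×32) = 2.087/3.662 = 0.5699 kJ/s.

0.570 kJ/s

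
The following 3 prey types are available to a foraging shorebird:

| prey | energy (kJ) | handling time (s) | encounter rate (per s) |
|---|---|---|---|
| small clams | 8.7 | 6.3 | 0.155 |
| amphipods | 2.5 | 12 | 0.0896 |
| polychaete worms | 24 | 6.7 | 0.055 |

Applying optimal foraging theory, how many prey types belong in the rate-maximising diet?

2

Rank by E/h (kJ/s): polychaete worms 3.58, small clams 1.38, amphipods 0.208. Include each in turn until the next type's E/h falls below the running intake rate.
Rate on top 1: 0.9646. small clams: 1.38 > 0.9646 → include.
Rate on top 2: 1.138. amphipods: 0.208 < 1.138 → exclude; stop.
Optimal diet: polychaete worms, small clams — 2 of 3 types.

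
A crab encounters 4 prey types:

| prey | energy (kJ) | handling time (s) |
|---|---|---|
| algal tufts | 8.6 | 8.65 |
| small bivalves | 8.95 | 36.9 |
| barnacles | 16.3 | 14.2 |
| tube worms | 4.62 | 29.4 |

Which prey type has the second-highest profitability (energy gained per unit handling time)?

algal tufts

In descending order of E/h:
barnacles: 16.3/14.2 = 1.15 kJ/s
algal tufts: 8.6/8.65 = 0.994 kJ/s
small bivalves: 8.95/36.9 = 0.243 kJ/s
tube worms: 4.62/29.4 = 0.157 kJ/s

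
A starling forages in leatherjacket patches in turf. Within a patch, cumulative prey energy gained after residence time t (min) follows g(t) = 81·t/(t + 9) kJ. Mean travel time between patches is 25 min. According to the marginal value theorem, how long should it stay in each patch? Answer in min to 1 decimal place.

Maximise g(t)/(T+t): set derivative to zero → g'(t)(T+t) = g(t).
g'(t) = 81·9/(t + 9)². Setting 81·9/(t+9)² = 81t/[(t+9)(25+t)] gives 9(25+t) = t(t+9), so t² = 9×25 = 225.
t* = √225 = 15 min.

15.0 min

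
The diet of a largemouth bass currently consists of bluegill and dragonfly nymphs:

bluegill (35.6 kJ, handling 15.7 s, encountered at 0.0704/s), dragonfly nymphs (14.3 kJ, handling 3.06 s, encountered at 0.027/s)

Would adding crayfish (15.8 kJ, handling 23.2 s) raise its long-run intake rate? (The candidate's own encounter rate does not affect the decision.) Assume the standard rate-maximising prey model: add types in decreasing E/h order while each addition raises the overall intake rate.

Current rate: (0.0704×35.6 + 0.027×14.3)/(1 + 0.0704×15.7 + 0.027×3.06) = 1.322 kJ/s.
crayfish: E/h = 15.8/23.2 = 0.681 kJ/s.
Since 0.681 < R, time spent handling crayfish is better spent searching.

No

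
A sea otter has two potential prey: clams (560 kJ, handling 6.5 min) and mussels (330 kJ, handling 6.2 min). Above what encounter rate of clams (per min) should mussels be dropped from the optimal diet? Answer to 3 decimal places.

The zero-one rule: include mussels iff E₂/h₂ > λE₁/(1+λh₁). Equality gives the switch point.
λE₁h₂ = E₂ + λE₂h₁ ⇒ λ = E₂/(E₁h₂ − E₂h₁) = 330/(3472 − 2145) = 0.2487 per min.

0.249 per min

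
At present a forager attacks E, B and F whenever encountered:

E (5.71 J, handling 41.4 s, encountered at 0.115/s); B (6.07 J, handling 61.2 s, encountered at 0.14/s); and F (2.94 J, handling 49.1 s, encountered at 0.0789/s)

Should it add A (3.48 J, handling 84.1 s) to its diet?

No

Current rate: (0.115×5.71 + 0.14×6.07 + 0.0789×2.94)/(1 + 0.115×41.4 + 0.14×61.2 + 0.0789×49.1) = 0.0955 J/s.
Profitability of A: 3.48/84.1 = 0.04138 J/s.
Since 0.04138 < R, time spent handling A is better spent searching.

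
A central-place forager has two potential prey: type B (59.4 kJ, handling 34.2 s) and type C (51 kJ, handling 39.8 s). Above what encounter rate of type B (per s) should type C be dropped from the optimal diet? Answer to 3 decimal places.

Drop type C once their profitability E₂/h₂ falls below the rate achievable on type B alone: E₂/h₂ = λE₁/(1 + λh₁).
Solve for λ: λE₁h₂ = E₂(1 + λh₁) → λ(E₁h₂ − E₂h₁) = E₂ → λ = E₂/(E₁h₂ − E₂h₁).
λ = 51/(59.4×39.8 − 51×34.2) = 51/619.9 = 0.08227 per s.

0.082 per s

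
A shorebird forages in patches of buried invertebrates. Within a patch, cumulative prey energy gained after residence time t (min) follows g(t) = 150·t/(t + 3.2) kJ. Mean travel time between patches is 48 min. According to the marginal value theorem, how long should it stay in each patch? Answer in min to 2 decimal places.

Maximise g(t)/(T+t): set derivative to zero → g'(t)(T+t) = g(t).
g'(t) = 150·3.2/(t + 3.2)². Setting 150·3.2/(t+3.2)² = 150t/[(t+3.2)(48+t)] gives 3.2(48+t) = t(t+3.2), so t² = 3.2×48 = 153.6.
t* = √153.6 = 12.39 min.

12.39 min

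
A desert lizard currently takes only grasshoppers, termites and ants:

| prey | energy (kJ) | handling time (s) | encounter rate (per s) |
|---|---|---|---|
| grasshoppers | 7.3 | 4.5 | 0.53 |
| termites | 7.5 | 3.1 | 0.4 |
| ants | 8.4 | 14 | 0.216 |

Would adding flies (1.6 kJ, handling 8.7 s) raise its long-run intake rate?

No

Intake rate on the current diet: R = (0.53×7.3 + 0.4×7.5 + 0.216×8.4) / (1 + 0.53×4.5 + 0.4×3.1 + 0.216×14) = 8.683/7.649 = 1.135 kJ/s.
Profitability of flies: 1.6/8.7 = 0.1839 kJ/s.
Since 0.1839 < R, time spent handling flies is better spent searching.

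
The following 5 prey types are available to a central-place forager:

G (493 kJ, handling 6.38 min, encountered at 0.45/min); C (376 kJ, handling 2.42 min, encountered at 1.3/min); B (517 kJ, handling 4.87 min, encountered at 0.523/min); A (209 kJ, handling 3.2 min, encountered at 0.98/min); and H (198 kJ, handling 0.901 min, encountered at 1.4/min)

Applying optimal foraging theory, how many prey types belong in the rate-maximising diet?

Rank by E/h (kJ/min): H 220, C 155, B 106, G 77.3, A 65.3. Include each in turn until the next type's E/h falls below the running intake rate.
Rate on top 1: 122.6. C: 155 > 122.6 → include.
Rate on top 2: 141.7. B: 106 < 141.7 → exclude; stop.
Optimal diet: H, C — 2 of 5 types.

2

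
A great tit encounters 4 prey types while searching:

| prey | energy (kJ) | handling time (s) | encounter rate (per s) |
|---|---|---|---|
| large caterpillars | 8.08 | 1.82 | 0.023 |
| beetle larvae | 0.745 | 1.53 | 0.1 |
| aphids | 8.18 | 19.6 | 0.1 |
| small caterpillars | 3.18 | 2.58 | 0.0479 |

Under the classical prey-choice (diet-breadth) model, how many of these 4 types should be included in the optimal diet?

Rank by E/h (kJ/s): large caterpillars 4.44, small caterpillars 1.23, beetle larvae 0.487, aphids 0.417. Include each in turn until the next type's E/h falls below the running intake rate.
Rate on top 1: 0.1784. small caterpillars: 1.23 > 0.1784 → include.
Rate on top 2: 0.2902. beetle larvae: 0.487 > 0.2902 → include.
Rate on top 3: 0.313. aphids: 0.417 > 0.313 → include.
Optimal diet: large caterpillars, small caterpillars, beetle larvae, aphids — 4 of 4 types.

4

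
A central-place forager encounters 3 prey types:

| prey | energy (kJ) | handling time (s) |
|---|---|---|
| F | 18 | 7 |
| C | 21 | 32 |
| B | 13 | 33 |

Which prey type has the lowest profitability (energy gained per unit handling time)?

Profitability E/h (kJ/s): F = 18/7 = 2.57, C = 21/32 = 0.656, B = 13/33 = 0.394.
Ranked: F > C > B.

B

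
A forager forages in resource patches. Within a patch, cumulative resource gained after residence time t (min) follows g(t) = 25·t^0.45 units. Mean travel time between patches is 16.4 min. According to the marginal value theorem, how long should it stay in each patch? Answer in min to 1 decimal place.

13.4 min

By the marginal value theorem, leave when the instantaneous gain rate g'(t) equals the habitat-wide average g(t)/(T + t).
g'(t) = 0.45·25·t^-0.55. Setting 0.45·25·t^-0.55 = 25·t^0.45/(16.4+t) gives 0.45(16.4+t) = t, so 0.55·t = 0.45×16.4.
t* = 0.45×16.4/0.55 = 13.42 min.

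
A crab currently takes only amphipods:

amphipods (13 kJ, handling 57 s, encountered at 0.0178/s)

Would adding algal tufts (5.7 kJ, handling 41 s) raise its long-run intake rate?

Current rate: (0.0178×13)/(1 + 0.0178×57) = 0.1149 kJ/s.
Profitability of algal tufts: 5.7/41 = 0.139 kJ/s.
0.139 > 0.1149, so adding algal tufts raises the average — include it.

Yes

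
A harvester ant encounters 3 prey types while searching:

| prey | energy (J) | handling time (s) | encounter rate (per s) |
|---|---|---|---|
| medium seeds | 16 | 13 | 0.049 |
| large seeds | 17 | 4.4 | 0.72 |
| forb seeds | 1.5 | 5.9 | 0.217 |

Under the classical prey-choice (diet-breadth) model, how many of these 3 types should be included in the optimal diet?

Rank by E/h (J/s): large seeds 3.86, medium seeds 1.23, forb seeds 0.254. Include each in turn until the next type's E/h falls below the running intake rate.
Rate on top 1: 2.937. medium seeds: 1.23 < 2.937 → exclude; stop.
Optimal diet: large seeds — 1 of 3 types.

1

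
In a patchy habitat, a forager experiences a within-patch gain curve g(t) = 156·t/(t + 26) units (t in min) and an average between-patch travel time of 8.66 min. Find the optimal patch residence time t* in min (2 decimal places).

By the marginal value theorem, leave when the instantaneous gain rate g'(t) equals the habitat-wide average g(t)/(T + t).
g'(t) = 156·26/(t + 26)². Setting 156·26/(t+26)² = 156t/[(t+26)(8.66+t)] gives 26(8.66+t) = t(t+26), so t² = 26×8.66 = 225.2.
t* = √225.2 = 15.01 min.

15.01 min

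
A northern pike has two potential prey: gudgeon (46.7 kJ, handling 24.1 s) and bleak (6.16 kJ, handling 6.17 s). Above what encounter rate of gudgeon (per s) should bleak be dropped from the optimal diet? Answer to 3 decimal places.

At the threshold, the rate on gudgeon alone equals the profitability of bleak: λ·46.7/(1 + λ·24.1) = 6.16/6.17 = 0.9984.
Rearranging, λ(46.7 − 0.9984×24.1) = 0.9984, so λ = 0.9984/22.64 = 0.0441 per s.

0.044 per s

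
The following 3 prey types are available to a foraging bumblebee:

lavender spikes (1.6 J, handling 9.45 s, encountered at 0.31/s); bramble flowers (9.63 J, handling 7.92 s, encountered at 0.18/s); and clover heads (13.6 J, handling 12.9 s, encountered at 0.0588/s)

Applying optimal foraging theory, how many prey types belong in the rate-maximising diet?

E/h in descending order: bramble flowers 1.22, clover heads 1.05, lavender spikes 0.169 J/s. The optimal diet is the largest prefix of this list for which every included type satisfies E_i/h_i > R on the types above it.
Rate on top 1: 0.7146. clover heads: 1.05 > 0.7146 → include.
Rate on top 2: 0.7955. lavender spikes: 0.169 < 0.7955 → exclude; stop.
Optimal diet: bramble flowers, clover heads — 2 of 3 types.

2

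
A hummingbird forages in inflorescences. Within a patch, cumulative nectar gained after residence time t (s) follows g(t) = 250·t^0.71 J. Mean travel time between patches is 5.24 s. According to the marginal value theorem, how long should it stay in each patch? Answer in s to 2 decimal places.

12.83 s

Maximise g(t)/(T+t): set derivative to zero → g'(t)(T+t) = g(t).
g'(t) = 0.71·250·t^-0.29. Setting 0.71·250·t^-0.29 = 250·t^0.71/(5.24+t) gives 0.71(5.24+t) = t, so 0.29·t = 0.71×5.24.
t* = 0.71×5.24/0.29 = 12.83 s.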